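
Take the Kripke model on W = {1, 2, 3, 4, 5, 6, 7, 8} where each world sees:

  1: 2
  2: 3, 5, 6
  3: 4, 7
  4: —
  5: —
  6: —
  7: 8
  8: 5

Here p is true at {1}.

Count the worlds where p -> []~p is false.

0

1: p is T, []~p is T. ✓
2: p is F, []~p is T. ✓
3: p is F, []~p is T. ✓
4: p is F, []~p is T. ✓
5: p is F, []~p is T. ✓
6: p is F, []~p is T. ✓
7: p is F, []~p is T. ✓
8: p is F, []~p is T. ✓
Satisfying worlds: {1, 2, 3, 4, 5, 6, 7, 8}.
So p -> []~p fails at the other 0 worlds.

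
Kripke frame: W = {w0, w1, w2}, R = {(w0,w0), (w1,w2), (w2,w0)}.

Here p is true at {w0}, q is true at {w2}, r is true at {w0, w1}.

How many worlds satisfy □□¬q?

w0: successors {w0}; □¬q there: w0:T. ✓
w1: successors {w2}; □¬q there: w2:T. ✓
w2: successors {w0}; □¬q there: w0:T. ✓
Satisfying worlds: {w0, w1, w2}.

3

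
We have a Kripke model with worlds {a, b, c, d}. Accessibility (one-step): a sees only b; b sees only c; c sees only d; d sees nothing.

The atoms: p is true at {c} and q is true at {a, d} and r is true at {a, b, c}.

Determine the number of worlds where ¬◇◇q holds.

a: ◇◇q is F. ✓
b: ◇◇q is T. ✗
c: ◇◇q is F. ✓
d: ◇◇q is F. ✓
Satisfying worlds: {a, c, d}.

3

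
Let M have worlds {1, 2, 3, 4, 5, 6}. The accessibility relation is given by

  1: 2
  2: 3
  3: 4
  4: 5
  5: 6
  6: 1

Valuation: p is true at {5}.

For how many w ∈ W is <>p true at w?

1: successors {2}; p there: 2:F. ✗
2: successors {3}; p there: 3:F. ✗
3: successors {4}; p there: 4:F. ✗
4: successors {5}; p there: 5:T. ✓
5: successors {6}; p there: 6:F. ✗
6: successors {1}; p there: 1:F. ✗
Satisfying worlds: {4}.

1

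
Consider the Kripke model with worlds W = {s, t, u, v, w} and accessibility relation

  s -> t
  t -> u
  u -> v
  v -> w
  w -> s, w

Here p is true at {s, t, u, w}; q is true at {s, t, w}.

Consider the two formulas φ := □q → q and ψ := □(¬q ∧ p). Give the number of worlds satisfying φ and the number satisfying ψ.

4 and 1

For □q → q:
s: □q is T, q is T. ✓
t: □q is F, q is T. ✓
u: □q is F, q is F. ✓
v: □q is T, q is F. ✗
w: □q is T, q is T. ✓
— 4 worlds.
For □(¬q ∧ p):
s: successors {t}; ¬q ∧ p there: t:F. ✗
t: successors {u}; ¬q ∧ p there: u:T. ✓
u: successors {v}; ¬q ∧ p there: v:F. ✗
v: successors {w}; ¬q ∧ p there: w:F. ✗
w: successors {s, w}; ¬q ∧ p there: s:F, w:F. ✗
— 1 world.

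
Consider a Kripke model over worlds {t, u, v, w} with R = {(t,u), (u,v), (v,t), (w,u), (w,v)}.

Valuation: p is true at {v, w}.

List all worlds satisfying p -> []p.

t: p is F, []p is F. ✓
u: p is F, []p is T. ✓
v: p is T, []p is F. ✗
w: p is T, []p is F. ✗

{t, u}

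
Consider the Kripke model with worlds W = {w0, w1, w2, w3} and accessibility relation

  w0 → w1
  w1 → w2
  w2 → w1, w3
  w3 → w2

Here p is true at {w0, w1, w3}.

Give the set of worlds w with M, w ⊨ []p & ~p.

{w2}

w0: []p is T, ~p is F. ✗
w1: []p is F, ~p is F. ✗
w2: []p is T, ~p is T. ✓
w3: []p is F, ~p is F. ✗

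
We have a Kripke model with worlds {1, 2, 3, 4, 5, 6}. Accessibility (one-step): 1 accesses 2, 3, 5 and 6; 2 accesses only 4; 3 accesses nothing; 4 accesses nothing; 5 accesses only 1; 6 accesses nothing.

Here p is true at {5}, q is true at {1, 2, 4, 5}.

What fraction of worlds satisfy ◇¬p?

1: successors {2, 3, 5, 6}; ¬p there: 2:T, 3:T, 5:F, 6:T. ✓
2: successors {4}; ¬p there: 4:T. ✓
3: no successors, so ◇¬p fails. ✗
4: no successors, so ◇¬p fails. ✗
5: successors {1}; ¬p there: 1:T. ✓
6: no successors, so ◇¬p fails. ✗
That's 3 of 6 worlds, so 3/6 = 1/2.

1/2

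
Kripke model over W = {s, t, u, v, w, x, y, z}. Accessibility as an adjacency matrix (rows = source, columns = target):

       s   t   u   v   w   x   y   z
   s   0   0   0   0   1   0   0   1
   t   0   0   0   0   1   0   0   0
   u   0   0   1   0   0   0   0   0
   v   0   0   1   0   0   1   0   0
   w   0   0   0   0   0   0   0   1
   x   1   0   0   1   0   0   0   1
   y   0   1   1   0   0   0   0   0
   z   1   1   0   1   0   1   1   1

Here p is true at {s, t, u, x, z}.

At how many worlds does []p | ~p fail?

s: []p is F, ~p is F. ✗
t: []p is F, ~p is F. ✗
u: []p is T, ~p is F. ✓
v: []p is T, ~p is T. ✓
w: []p is T, ~p is T. ✓
x: []p is F, ~p is F. ✗
y: []p is T, ~p is T. ✓
z: []p is F, ~p is F. ✗
Satisfying worlds: {u, v, w, y}.
So []p | ~p fails at the other 4 worlds.

4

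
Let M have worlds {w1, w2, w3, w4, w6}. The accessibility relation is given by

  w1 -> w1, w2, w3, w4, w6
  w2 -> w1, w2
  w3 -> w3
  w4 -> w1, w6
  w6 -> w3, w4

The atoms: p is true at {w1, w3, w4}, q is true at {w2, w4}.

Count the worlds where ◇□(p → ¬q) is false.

w1: successors {w1, w2, w3, w4, w6}; □(p → ¬q) there: w1:F, w2:T, w3:T, w4:T, w6:F. ✓
w2: successors {w1, w2}; □(p → ¬q) there: w1:F, w2:T. ✓
w3: successors {w3}; □(p → ¬q) there: w3:T. ✓
w4: successors {w1, w6}; □(p → ¬q) there: w1:F, w6:F. ✗
w6: successors {w3, w4}; □(p → ¬q) there: w3:T, w4:T. ✓
Satisfying worlds: {w1, w2, w3, w6}.
So ◇□(p → ¬q) fails at the other 1 world.

1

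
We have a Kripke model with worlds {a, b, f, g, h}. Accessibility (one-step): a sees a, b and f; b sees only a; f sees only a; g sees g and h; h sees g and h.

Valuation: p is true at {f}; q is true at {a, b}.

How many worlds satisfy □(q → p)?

a: successors {a, b, f}; q → p there: a:F, b:F, f:T. ✗
b: successors {a}; q → p there: a:F. ✗
f: successors {a}; q → p there: a:F. ✗
g: successors {g, h}; q → p there: g:T, h:T. ✓
h: successors {g, h}; q → p there: g:T, h:T. ✓
Satisfying worlds: {g, h}.

2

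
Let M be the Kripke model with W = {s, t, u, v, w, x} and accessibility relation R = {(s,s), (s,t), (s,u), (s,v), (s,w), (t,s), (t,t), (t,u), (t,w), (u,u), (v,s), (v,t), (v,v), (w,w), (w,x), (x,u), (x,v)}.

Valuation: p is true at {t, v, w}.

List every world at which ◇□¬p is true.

{s, t, u, x}

s: successors {s, t, u, v, w}; □¬p there: s:F, t:F, u:T, v:F, w:F. ✓
t: successors {s, t, u, w}; □¬p there: s:F, t:F, u:T, w:F. ✓
u: successors {u}; □¬p there: u:T. ✓
v: successors {s, t, v}; □¬p there: s:F, t:F, v:F. ✗
w: successors {w, x}; □¬p there: w:F, x:F. ✗
x: successors {u, v}; □¬p there: u:T, v:F. ✓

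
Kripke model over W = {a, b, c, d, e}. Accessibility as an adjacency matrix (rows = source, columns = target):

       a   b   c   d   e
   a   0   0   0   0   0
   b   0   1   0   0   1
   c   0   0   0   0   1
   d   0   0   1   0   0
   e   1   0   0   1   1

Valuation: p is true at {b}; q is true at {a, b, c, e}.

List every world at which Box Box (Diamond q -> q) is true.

{a, d}

a: no successors, so Box Box (Diamond q -> q) holds vacuously. ✓
b: successors {b, e}; Box (Diamond q -> q) there: b:T, e:F. ✗
c: successors {e}; Box (Diamond q -> q) there: e:F. ✗
d: successors {c}; Box (Diamond q -> q) there: c:T. ✓
e: successors {a, d, e}; Box (Diamond q -> q) there: a:T, d:T, e:F. ✗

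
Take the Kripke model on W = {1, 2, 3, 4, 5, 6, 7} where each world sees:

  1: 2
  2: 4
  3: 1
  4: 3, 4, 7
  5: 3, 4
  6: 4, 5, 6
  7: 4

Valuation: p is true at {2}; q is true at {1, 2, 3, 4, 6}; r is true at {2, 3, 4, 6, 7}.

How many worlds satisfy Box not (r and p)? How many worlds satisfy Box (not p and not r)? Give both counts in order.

6 and 1

For Box not (r and p):
1: successors {2}; not (r and p) there: 2:F. ✗
2: successors {4}; not (r and p) there: 4:T. ✓
3: successors {1}; not (r and p) there: 1:T. ✓
4: successors {3, 4, 7}; not (r and p) there: 3:T, 4:T, 7:T. ✓
5: successors {3, 4}; not (r and p) there: 3:T, 4:T. ✓
6: successors {4, 5, 6}; not (r and p) there: 4:T, 5:T, 6:T. ✓
7: successors {4}; not (r and p) there: 4:T. ✓
— 6 worlds.
For Box (not p and not r):
1: successors {2}; not p and not r there: 2:F. ✗
2: successors {4}; not p and not r there: 4:F. ✗
3: successors {1}; not p and not r there: 1:T. ✓
4: successors {3, 4, 7}; not p and not r there: 3:F, 4:F, 7:F. ✗
5: successors {3, 4}; not p and not r there: 3:F, 4:F. ✗
6: successors {4, 5, 6}; not p and not r there: 4:F, 5:T, 6:F. ✗
7: successors {4}; not p and not r there: 4:F. ✗
— 1 world.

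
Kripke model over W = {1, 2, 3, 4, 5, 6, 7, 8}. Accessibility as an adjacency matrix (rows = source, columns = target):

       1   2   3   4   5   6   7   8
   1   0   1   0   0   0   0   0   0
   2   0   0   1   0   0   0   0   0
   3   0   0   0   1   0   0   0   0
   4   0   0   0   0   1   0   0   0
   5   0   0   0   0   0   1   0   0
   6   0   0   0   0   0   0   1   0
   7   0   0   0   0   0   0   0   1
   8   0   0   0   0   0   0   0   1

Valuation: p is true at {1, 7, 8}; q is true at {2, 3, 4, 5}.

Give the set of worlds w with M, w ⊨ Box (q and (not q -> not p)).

{1, 2, 3, 4}

1: successors {2}; q and (not q -> not p) there: 2:T. ✓
2: successors {3}; q and (not q -> not p) there: 3:T. ✓
3: successors {4}; q and (not q -> not p) there: 4:T. ✓
4: successors {5}; q and (not q -> not p) there: 5:T. ✓
5: successors {6}; q and (not q -> not p) there: 6:F. ✗
6: successors {7}; q and (not q -> not p) there: 7:F. ✗
7: successors {8}; q and (not q -> not p) there: 8:F. ✗
8: successors {8}; q and (not q -> not p) there: 8:F. ✗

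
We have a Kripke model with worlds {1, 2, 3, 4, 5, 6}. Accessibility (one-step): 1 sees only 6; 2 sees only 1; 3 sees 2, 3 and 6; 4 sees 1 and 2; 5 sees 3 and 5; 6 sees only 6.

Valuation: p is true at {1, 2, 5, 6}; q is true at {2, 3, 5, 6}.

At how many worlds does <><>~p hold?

1: successors {6}; <>~p there: 6:F. ✗
2: successors {1}; <>~p there: 1:F. ✗
3: successors {2, 3, 6}; <>~p there: 2:F, 3:T, 6:F. ✓
4: successors {1, 2}; <>~p there: 1:F, 2:F. ✗
5: successors {3, 5}; <>~p there: 3:T, 5:T. ✓
6: successors {6}; <>~p there: 6:F. ✗
Satisfying worlds: {3, 5}.

2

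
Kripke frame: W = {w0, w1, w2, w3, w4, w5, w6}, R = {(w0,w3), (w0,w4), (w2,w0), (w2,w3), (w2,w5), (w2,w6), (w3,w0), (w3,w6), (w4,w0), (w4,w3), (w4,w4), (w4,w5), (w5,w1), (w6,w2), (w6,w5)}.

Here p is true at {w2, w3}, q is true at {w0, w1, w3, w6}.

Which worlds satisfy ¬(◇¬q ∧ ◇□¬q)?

{w0, w1, w3, w4, w5, w6}

w0: ◇¬q ∧ ◇□¬q is F. ✓
w1: ◇¬q ∧ ◇□¬q is F. ✓
w2: ◇¬q ∧ ◇□¬q is T. ✗
w3: ◇¬q ∧ ◇□¬q is F. ✓
w4: ◇¬q ∧ ◇□¬q is F. ✓
w5: ◇¬q ∧ ◇□¬q is F. ✓
w6: ◇¬q ∧ ◇□¬q is F. ✓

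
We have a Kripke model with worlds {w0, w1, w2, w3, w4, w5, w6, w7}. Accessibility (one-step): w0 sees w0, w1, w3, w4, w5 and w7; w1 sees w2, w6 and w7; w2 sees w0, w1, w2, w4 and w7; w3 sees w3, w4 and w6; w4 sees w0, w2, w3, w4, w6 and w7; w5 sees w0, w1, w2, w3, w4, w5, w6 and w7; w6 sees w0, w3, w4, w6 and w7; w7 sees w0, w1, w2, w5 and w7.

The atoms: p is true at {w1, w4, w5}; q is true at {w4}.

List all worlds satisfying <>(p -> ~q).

w0: successors {w0, w1, w3, w4, w5, w7}; p -> ~q there: w0:T, w1:T, w3:T, w4:F, w5:T, w7:T. ✓
w1: successors {w2, w6, w7}; p -> ~q there: w2:T, w6:T, w7:T. ✓
w2: successors {w0, w1, w2, w4, w7}; p -> ~q there: w0:T, w1:T, w2:T, w4:F, w7:T. ✓
w3: successors {w3, w4, w6}; p -> ~q there: w3:T, w4:F, w6:T. ✓
w4: successors {w0, w2, w3, w4, w6, w7}; p -> ~q there: w0:T, w2:T, w3:T, w4:F, w6:T, w7:T. ✓
w5: successors {w0, w1, w2, w3, w4, w5, w6, w7}; p -> ~q there: w0:T, w1:T, w2:T, w3:T, w4:F, w5:T, w6:T, w7:T. ✓
w6: successors {w0, w3, w4, w6, w7}; p -> ~q there: w0:T, w3:T, w4:F, w6:T, w7:T. ✓
w7: successors {w0, w1, w2, w5, w7}; p -> ~q there: w0:T, w1:T, w2:T, w5:T, w7:T. ✓

{w0, w1, w2, w3, w4, w5, w6, w7}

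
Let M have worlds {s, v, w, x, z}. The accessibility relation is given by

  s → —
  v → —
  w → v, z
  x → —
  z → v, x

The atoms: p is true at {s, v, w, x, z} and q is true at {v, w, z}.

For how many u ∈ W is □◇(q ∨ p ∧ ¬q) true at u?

s: no successors, so □◇(q ∨ p ∧ ¬q) holds vacuously. ✓
v: no successors, so □◇(q ∨ p ∧ ¬q) holds vacuously. ✓
w: successors {v, z}; ◇(q ∨ p ∧ ¬q) there: v:F, z:T. ✗
x: no successors, so □◇(q ∨ p ∧ ¬q) holds vacuously. ✓
z: successors {v, x}; ◇(q ∨ p ∧ ¬q) there: v:F, x:F. ✗
Satisfying worlds: {s, v, x}.

3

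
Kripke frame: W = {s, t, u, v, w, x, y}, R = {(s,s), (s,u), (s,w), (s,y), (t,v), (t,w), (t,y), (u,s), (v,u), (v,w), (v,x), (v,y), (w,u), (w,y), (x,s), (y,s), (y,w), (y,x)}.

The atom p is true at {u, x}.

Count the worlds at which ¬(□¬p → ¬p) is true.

s: □¬p → ¬p is T. ✗
t: □¬p → ¬p is T. ✗
u: □¬p → ¬p is F. ✓
v: □¬p → ¬p is T. ✗
w: □¬p → ¬p is T. ✗
x: □¬p → ¬p is F. ✓
y: □¬p → ¬p is T. ✗
Satisfying worlds: {u, x}.

2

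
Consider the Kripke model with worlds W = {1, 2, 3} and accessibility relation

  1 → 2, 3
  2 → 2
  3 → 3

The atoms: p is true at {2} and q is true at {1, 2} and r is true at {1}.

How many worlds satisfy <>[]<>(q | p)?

2

1: successors {2, 3}; []<>(q | p) there: 2:T, 3:F. ✓
2: successors {2}; []<>(q | p) there: 2:T. ✓
3: successors {3}; []<>(q | p) there: 3:F. ✗
Satisfying worlds: {1, 2}.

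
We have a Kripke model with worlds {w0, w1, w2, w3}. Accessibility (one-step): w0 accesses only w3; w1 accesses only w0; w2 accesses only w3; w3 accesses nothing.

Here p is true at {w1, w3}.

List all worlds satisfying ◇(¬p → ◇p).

{w0, w1, w2}

w0: successors {w3}; ¬p → ◇p there: w3:T. ✓
w1: successors {w0}; ¬p → ◇p there: w0:T. ✓
w2: successors {w3}; ¬p → ◇p there: w3:T. ✓
w3: no successors, so ◇(¬p → ◇p) fails. ✗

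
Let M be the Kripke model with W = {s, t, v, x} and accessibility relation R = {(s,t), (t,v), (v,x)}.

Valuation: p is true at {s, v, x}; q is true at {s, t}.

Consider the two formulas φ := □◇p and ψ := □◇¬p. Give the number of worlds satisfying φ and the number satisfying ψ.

For □◇p:
s: successors {t}; ◇p there: t:T. ✓
t: successors {v}; ◇p there: v:T. ✓
v: successors {x}; ◇p there: x:F. ✗
x: no successors, so □◇p holds vacuously. ✓
— 3 worlds.
For □◇¬p:
s: successors {t}; ◇¬p there: t:F. ✗
t: successors {v}; ◇¬p there: v:F. ✗
v: successors {x}; ◇¬p there: x:F. ✗
x: no successors, so □◇¬p holds vacuously. ✓
— 1 world.

3 and 1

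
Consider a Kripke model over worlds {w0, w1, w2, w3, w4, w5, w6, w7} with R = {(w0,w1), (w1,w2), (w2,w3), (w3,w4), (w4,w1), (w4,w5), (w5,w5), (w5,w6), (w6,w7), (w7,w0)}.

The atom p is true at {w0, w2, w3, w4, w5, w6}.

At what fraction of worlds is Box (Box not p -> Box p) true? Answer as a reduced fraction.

3/4

w0: successors {w1}; Box not p -> Box p there: w1:T. ✓
w1: successors {w2}; Box not p -> Box p there: w2:T. ✓
w2: successors {w3}; Box not p -> Box p there: w3:T. ✓
w3: successors {w4}; Box not p -> Box p there: w4:T. ✓
w4: successors {w1, w5}; Box not p -> Box p there: w1:T, w5:T. ✓
w5: successors {w5, w6}; Box not p -> Box p there: w5:T, w6:F. ✗
w6: successors {w7}; Box not p -> Box p there: w7:T. ✓
w7: successors {w0}; Box not p -> Box p there: w0:F. ✗
That's 6 of 8 worlds, so 6/8 = 3/4.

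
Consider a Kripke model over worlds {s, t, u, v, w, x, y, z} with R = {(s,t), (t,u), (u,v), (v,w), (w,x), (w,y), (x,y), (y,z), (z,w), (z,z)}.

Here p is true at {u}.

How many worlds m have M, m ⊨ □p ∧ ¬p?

s: □p is F, ¬p is T. ✗
t: □p is T, ¬p is T. ✓
u: □p is F, ¬p is F. ✗
v: □p is F, ¬p is T. ✗
w: □p is F, ¬p is T. ✗
x: □p is F, ¬p is T. ✗
y: □p is F, ¬p is T. ✗
z: □p is F, ¬p is T. ✗
Satisfying worlds: {t}.

1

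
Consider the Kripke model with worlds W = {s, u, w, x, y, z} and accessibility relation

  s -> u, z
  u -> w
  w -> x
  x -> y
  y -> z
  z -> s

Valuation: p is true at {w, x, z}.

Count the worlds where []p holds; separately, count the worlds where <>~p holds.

3 and 3

For []p:
s: successors {u, z}; p there: u:F, z:T. ✗
u: successors {w}; p there: w:T. ✓
w: successors {x}; p there: x:T. ✓
x: successors {y}; p there: y:F. ✗
y: successors {z}; p there: z:T. ✓
z: successors {s}; p there: s:F. ✗
— 3 worlds.
For <>~p:
s: successors {u, z}; ~p there: u:T, z:F. ✓
u: successors {w}; ~p there: w:F. ✗
w: successors {x}; ~p there: x:F. ✗
x: successors {y}; ~p there: y:T. ✓
y: successors {z}; ~p there: z:F. ✗
z: successors {s}; ~p there: s:T. ✓
— 3 worlds.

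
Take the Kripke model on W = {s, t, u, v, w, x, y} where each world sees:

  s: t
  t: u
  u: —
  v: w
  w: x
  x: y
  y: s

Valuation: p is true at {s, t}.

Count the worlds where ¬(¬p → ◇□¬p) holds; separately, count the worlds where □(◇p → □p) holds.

For ¬(¬p → ◇□¬p):
s: ¬p → ◇□¬p is T. ✗
t: ¬p → ◇□¬p is T. ✗
u: ¬p → ◇□¬p is F. ✓
v: ¬p → ◇□¬p is T. ✗
w: ¬p → ◇□¬p is T. ✗
x: ¬p → ◇□¬p is F. ✓
y: ¬p → ◇□¬p is F. ✓
— 3 worlds.
For □(◇p → □p):
s: successors {t}; ◇p → □p there: t:T. ✓
t: successors {u}; ◇p → □p there: u:T. ✓
u: no successors, so □(◇p → □p) holds vacuously. ✓
v: successors {w}; ◇p → □p there: w:T. ✓
w: successors {x}; ◇p → □p there: x:T. ✓
x: successors {y}; ◇p → □p there: y:T. ✓
y: successors {s}; ◇p → □p there: s:T. ✓
— 7 worlds.

3 and 7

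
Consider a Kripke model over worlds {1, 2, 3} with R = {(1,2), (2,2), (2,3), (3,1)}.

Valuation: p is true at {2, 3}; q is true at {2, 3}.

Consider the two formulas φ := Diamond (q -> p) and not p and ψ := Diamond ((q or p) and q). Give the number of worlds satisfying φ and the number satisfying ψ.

1 and 2

For Diamond (q -> p) and not p:
1: Diamond (q -> p) is T, not p is T. ✓
2: Diamond (q -> p) is T, not p is F. ✗
3: Diamond (q -> p) is T, not p is F. ✗
— 1 world.
For Diamond ((q or p) and q):
1: successors {2}; (q or p) and q there: 2:T. ✓
2: successors {2, 3}; (q or p) and q there: 2:T, 3:T. ✓
3: successors {1}; (q or p) and q there: 1:F. ✗
— 2 worlds.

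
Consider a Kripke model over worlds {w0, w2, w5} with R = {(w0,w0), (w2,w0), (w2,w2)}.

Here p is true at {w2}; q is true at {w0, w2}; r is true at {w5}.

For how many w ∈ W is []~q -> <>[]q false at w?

1

w0: []~q is F, <>[]q is T. ✓
w2: []~q is F, <>[]q is T. ✓
w5: []~q is T, <>[]q is F. ✗
Satisfying worlds: {w0, w2}.
So []~q -> <>[]q fails at the other 1 world.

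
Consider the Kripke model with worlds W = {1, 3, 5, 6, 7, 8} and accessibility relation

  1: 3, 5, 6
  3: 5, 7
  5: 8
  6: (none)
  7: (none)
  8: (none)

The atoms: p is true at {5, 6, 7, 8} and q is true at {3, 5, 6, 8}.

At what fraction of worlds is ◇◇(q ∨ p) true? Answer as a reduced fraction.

1: successors {3, 5, 6}; ◇(q ∨ p) there: 3:T, 5:T, 6:F. ✓
3: successors {5, 7}; ◇(q ∨ p) there: 5:T, 7:F. ✓
5: successors {8}; ◇(q ∨ p) there: 8:F. ✗
6: no successors, so ◇◇(q ∨ p) fails. ✗
7: no successors, so ◇◇(q ∨ p) fails. ✗
8: no successors, so ◇◇(q ∨ p) fails. ✗
That's 2 of 6 worlds, so 2/6 = 1/3.

1/3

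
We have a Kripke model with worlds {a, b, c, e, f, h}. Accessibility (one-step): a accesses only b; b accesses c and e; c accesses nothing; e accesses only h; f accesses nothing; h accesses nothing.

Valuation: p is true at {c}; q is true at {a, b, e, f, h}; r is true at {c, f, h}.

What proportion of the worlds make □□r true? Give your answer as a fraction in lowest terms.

5/6

a: successors {b}; □r there: b:F. ✗
b: successors {c, e}; □r there: c:T, e:T. ✓
c: no successors, so □□r holds vacuously. ✓
e: successors {h}; □r there: h:T. ✓
f: no successors, so □□r holds vacuously. ✓
h: no successors, so □□r holds vacuously. ✓
That's 5 of 6 worlds, so 5/6.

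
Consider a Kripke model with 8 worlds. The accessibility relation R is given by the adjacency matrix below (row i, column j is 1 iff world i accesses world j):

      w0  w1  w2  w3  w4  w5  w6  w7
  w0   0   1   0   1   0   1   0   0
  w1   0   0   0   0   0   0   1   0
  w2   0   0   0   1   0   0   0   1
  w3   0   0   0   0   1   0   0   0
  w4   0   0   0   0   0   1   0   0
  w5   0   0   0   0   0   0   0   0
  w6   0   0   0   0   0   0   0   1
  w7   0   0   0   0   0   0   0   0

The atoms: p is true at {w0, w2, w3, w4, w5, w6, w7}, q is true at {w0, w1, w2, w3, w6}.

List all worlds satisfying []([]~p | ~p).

{w4, w5, w6, w7}

w0: successors {w1, w3, w5}; []~p | ~p there: w1:T, w3:F, w5:T. ✗
w1: successors {w6}; []~p | ~p there: w6:F. ✗
w2: successors {w3, w7}; []~p | ~p there: w3:F, w7:T. ✗
w3: successors {w4}; []~p | ~p there: w4:F. ✗
w4: successors {w5}; []~p | ~p there: w5:T. ✓
w5: no successors, so []([]~p | ~p) holds vacuously. ✓
w6: successors {w7}; []~p | ~p there: w7:T. ✓
w7: no successors, so []([]~p | ~p) holds vacuously. ✓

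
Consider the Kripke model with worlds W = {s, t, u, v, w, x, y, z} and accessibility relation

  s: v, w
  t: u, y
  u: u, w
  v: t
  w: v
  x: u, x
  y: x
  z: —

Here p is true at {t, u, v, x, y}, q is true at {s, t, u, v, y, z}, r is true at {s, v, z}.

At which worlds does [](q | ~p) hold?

{s, t, u, v, w, z}

s: successors {v, w}; q | ~p there: v:T, w:T. ✓
t: successors {u, y}; q | ~p there: u:T, y:T. ✓
u: successors {u, w}; q | ~p there: u:T, w:T. ✓
v: successors {t}; q | ~p there: t:T. ✓
w: successors {v}; q | ~p there: v:T. ✓
x: successors {u, x}; q | ~p there: u:T, x:F. ✗
y: successors {x}; q | ~p there: x:F. ✗
z: no successors, so [](q | ~p) holds vacuously. ✓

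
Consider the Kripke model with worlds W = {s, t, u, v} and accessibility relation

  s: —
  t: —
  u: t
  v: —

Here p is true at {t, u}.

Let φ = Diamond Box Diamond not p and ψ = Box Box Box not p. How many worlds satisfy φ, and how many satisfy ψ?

1 and 4

For Diamond Box Diamond not p:
s: no successors, so Diamond Box Diamond not p fails. ✗
t: no successors, so Diamond Box Diamond not p fails. ✗
u: successors {t}; Box Diamond not p there: t:T. ✓
v: no successors, so Diamond Box Diamond not p fails. ✗
— 1 world.
For Box Box Box not p:
s: no successors, so Box Box Box not p holds vacuously. ✓
t: no successors, so Box Box Box not p holds vacuously. ✓
u: successors {t}; Box Box not p there: t:T. ✓
v: no successors, so Box Box Box not p holds vacuously. ✓
— 4 worlds.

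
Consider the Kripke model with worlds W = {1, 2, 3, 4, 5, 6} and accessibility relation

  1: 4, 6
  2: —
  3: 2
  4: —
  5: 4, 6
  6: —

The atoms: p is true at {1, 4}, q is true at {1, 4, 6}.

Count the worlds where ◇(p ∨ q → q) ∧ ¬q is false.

1: ◇(p ∨ q → q) is T, ¬q is F. ✗
2: ◇(p ∨ q → q) is F, ¬q is T. ✗
3: ◇(p ∨ q → q) is T, ¬q is T. ✓
4: ◇(p ∨ q → q) is F, ¬q is F. ✗
5: ◇(p ∨ q → q) is T, ¬q is T. ✓
6: ◇(p ∨ q → q) is F, ¬q is F. ✗
Satisfying worlds: {3, 5}.
So ◇(p ∨ q → q) ∧ ¬q fails at the other 4 worlds.

4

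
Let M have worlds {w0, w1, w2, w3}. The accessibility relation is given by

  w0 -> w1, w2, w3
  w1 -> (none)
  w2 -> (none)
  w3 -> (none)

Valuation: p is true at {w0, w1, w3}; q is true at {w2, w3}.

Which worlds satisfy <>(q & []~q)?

{w0}

w0: successors {w1, w2, w3}; q & []~q there: w1:F, w2:T, w3:T. ✓
w1: no successors, so <>(q & []~q) fails. ✗
w2: no successors, so <>(q & []~q) fails. ✗
w3: no successors, so <>(q & []~q) fails. ✗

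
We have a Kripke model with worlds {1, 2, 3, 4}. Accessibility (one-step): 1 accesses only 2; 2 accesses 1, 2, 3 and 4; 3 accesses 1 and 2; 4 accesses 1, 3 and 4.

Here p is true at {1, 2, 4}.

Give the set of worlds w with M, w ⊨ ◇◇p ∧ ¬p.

{3}

1: ◇◇p is T, ¬p is F. ✗
2: ◇◇p is T, ¬p is F. ✗
3: ◇◇p is T, ¬p is T. ✓
4: ◇◇p is T, ¬p is F. ✗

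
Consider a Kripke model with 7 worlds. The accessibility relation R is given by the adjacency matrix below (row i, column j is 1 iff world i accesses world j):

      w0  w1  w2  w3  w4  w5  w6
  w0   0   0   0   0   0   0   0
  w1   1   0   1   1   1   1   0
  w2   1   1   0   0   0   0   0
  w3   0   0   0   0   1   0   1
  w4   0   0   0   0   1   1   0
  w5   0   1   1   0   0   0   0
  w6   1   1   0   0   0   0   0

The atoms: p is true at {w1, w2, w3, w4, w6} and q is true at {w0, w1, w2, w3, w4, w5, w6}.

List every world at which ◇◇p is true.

w0: no successors, so ◇◇p fails. ✗
w1: successors {w0, w2, w3, w4, w5}; ◇p there: w0:F, w2:T, w3:T, w4:T, w5:T. ✓
w2: successors {w0, w1}; ◇p there: w0:F, w1:T. ✓
w3: successors {w4, w6}; ◇p there: w4:T, w6:T. ✓
w4: successors {w4, w5}; ◇p there: w4:T, w5:T. ✓
w5: successors {w1, w2}; ◇p there: w1:T, w2:T. ✓
w6: successors {w0, w1}; ◇p there: w0:F, w1:T. ✓

{w1, w2, w3, w4, w5, w6}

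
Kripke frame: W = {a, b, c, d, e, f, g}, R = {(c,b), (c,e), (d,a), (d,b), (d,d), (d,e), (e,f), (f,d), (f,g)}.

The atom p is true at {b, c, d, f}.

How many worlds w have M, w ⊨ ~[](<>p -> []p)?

a: [](<>p -> []p) is T. ✗
b: [](<>p -> []p) is T. ✗
c: [](<>p -> []p) is T. ✗
d: [](<>p -> []p) is F. ✓
e: [](<>p -> []p) is F. ✓
f: [](<>p -> []p) is F. ✓
g: [](<>p -> []p) is T. ✗
Satisfying worlds: {d, e, f}.

3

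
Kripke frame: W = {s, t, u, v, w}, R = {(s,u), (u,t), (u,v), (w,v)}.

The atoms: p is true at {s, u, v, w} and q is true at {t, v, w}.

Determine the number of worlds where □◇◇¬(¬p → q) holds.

2

s: successors {u}; ◇◇¬(¬p → q) there: u:F. ✗
t: no successors, so □◇◇¬(¬p → q) holds vacuously. ✓
u: successors {t, v}; ◇◇¬(¬p → q) there: t:F, v:F. ✗
v: no successors, so □◇◇¬(¬p → q) holds vacuously. ✓
w: successors {v}; ◇◇¬(¬p → q) there: v:F. ✗
Satisfying worlds: {t, v}.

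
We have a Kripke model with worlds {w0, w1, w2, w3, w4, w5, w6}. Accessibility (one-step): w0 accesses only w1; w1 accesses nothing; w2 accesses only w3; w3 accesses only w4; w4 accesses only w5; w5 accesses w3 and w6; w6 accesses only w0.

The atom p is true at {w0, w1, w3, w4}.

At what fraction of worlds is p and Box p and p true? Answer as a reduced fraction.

3/7

w0: p and Box p is T, p is T. ✓
w1: p and Box p is T, p is T. ✓
w2: p and Box p is F, p is F. ✗
w3: p and Box p is T, p is T. ✓
w4: p and Box p is F, p is T. ✗
w5: p and Box p is F, p is F. ✗
w6: p and Box p is F, p is F. ✗
That's 3 of 7 worlds, so 3/7.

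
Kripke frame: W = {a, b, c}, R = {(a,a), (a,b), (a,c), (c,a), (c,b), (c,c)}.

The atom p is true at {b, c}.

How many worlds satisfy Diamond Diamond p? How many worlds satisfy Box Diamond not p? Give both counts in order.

For Diamond Diamond p:
a: successors {a, b, c}; Diamond p there: a:T, b:F, c:T. ✓
b: no successors, so Diamond Diamond p fails. ✗
c: successors {a, b, c}; Diamond p there: a:T, b:F, c:T. ✓
— 2 worlds.
For Box Diamond not p:
a: successors {a, b, c}; Diamond not p there: a:T, b:F, c:T. ✗
b: no successors, so Box Diamond not p holds vacuously. ✓
c: successors {a, b, c}; Diamond not p there: a:T, b:F, c:T. ✗
— 1 world.

2 and 1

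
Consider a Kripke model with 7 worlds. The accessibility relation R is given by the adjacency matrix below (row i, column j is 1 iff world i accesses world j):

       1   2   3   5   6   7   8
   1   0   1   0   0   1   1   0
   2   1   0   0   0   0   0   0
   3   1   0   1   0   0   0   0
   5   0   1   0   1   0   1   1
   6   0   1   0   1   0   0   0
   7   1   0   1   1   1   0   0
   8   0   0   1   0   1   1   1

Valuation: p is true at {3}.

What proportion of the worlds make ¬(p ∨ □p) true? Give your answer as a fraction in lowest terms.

1: p ∨ □p is F. ✓
2: p ∨ □p is F. ✓
3: p ∨ □p is T. ✗
5: p ∨ □p is F. ✓
6: p ∨ □p is F. ✓
7: p ∨ □p is F. ✓
8: p ∨ □p is F. ✓
That's 6 of 7 worlds, so 6/7.

6/7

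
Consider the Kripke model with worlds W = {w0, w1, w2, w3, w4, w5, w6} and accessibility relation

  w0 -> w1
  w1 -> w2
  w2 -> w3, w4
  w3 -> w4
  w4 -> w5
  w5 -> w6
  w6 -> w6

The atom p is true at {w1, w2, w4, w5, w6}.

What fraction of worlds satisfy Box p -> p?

5/7

w0: Box p is T, p is F. ✗
w1: Box p is T, p is T. ✓
w2: Box p is F, p is T. ✓
w3: Box p is T, p is F. ✗
w4: Box p is T, p is T. ✓
w5: Box p is T, p is T. ✓
w6: Box p is T, p is T. ✓
That's 5 of 7 worlds, so 5/7.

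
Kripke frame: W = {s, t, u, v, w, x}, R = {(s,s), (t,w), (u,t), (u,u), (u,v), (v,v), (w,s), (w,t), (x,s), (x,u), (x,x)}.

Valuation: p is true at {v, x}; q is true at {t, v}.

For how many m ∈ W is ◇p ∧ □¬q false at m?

s: ◇p is F, □¬q is T. ✗
t: ◇p is F, □¬q is T. ✗
u: ◇p is T, □¬q is F. ✗
v: ◇p is T, □¬q is F. ✗
w: ◇p is F, □¬q is F. ✗
x: ◇p is T, □¬q is T. ✓
Satisfying worlds: {x}.
So ◇p ∧ □¬q fails at the other 5 worlds.

5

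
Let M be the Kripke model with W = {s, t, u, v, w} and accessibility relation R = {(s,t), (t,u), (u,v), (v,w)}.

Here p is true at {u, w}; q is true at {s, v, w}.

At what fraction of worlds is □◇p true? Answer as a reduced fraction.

3/5

s: successors {t}; ◇p there: t:T. ✓
t: successors {u}; ◇p there: u:F. ✗
u: successors {v}; ◇p there: v:T. ✓
v: successors {w}; ◇p there: w:F. ✗
w: no successors, so □◇p holds vacuously. ✓
That's 3 of 5 worlds, so 3/5.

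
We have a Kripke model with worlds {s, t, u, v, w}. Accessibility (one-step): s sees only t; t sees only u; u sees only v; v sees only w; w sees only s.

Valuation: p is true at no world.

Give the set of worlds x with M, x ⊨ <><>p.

s: successors {t}; <>p there: t:F. ✗
t: successors {u}; <>p there: u:F. ✗
u: successors {v}; <>p there: v:F. ✗
v: successors {w}; <>p there: w:F. ✗
w: successors {s}; <>p there: s:F. ✗

∅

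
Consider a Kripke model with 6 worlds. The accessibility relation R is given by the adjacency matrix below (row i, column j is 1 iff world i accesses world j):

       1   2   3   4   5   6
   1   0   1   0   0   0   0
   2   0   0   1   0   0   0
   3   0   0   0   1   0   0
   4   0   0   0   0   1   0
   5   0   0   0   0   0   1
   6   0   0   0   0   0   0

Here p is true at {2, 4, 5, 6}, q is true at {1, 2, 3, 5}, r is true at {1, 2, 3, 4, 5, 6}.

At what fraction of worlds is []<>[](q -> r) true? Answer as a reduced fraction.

5/6

1: successors {2}; <>[](q -> r) there: 2:T. ✓
2: successors {3}; <>[](q -> r) there: 3:T. ✓
3: successors {4}; <>[](q -> r) there: 4:T. ✓
4: successors {5}; <>[](q -> r) there: 5:T. ✓
5: successors {6}; <>[](q -> r) there: 6:F. ✗
6: no successors, so []<>[](q -> r) holds vacuously. ✓
That's 5 of 6 worlds, so 5/6.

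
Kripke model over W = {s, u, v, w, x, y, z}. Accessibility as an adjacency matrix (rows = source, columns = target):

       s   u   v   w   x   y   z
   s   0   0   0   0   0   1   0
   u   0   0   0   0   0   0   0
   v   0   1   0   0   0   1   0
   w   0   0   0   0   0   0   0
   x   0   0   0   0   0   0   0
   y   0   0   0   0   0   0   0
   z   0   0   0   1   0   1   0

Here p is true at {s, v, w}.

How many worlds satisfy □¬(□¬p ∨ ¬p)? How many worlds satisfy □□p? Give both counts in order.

4 and 7

For □¬(□¬p ∨ ¬p):
s: successors {y}; ¬(□¬p ∨ ¬p) there: y:F. ✗
u: no successors, so □¬(□¬p ∨ ¬p) holds vacuously. ✓
v: successors {u, y}; ¬(□¬p ∨ ¬p) there: u:F, y:F. ✗
w: no successors, so □¬(□¬p ∨ ¬p) holds vacuously. ✓
x: no successors, so □¬(□¬p ∨ ¬p) holds vacuously. ✓
y: no successors, so □¬(□¬p ∨ ¬p) holds vacuously. ✓
z: successors {w, y}; ¬(□¬p ∨ ¬p) there: w:F, y:F. ✗
— 4 worlds.
For □□p:
s: successors {y}; □p there: y:T. ✓
u: no successors, so □□p holds vacuously. ✓
v: successors {u, y}; □p there: u:T, y:T. ✓
w: no successors, so □□p holds vacuously. ✓
x: no successors, so □□p holds vacuously. ✓
y: no successors, so □□p holds vacuously. ✓
z: successors {w, y}; □p there: w:T, y:T. ✓
— 7 worlds.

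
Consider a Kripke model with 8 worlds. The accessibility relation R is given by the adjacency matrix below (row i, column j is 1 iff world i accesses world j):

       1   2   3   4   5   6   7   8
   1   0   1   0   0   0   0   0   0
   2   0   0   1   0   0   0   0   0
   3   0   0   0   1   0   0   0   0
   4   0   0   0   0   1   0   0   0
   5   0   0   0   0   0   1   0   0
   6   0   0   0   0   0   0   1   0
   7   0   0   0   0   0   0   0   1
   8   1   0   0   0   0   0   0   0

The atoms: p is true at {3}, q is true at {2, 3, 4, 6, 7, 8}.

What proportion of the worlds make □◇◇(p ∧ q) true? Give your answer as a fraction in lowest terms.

1/8

1: successors {2}; ◇◇(p ∧ q) there: 2:F. ✗
2: successors {3}; ◇◇(p ∧ q) there: 3:F. ✗
3: successors {4}; ◇◇(p ∧ q) there: 4:F. ✗
4: successors {5}; ◇◇(p ∧ q) there: 5:F. ✗
5: successors {6}; ◇◇(p ∧ q) there: 6:F. ✗
6: successors {7}; ◇◇(p ∧ q) there: 7:F. ✗
7: successors {8}; ◇◇(p ∧ q) there: 8:F. ✗
8: successors {1}; ◇◇(p ∧ q) there: 1:T. ✓
That's 1 of 8 worlds, so 1/8.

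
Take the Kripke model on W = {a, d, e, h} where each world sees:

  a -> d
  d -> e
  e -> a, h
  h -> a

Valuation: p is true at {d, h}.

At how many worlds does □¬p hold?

2

a: successors {d}; ¬p there: d:F. ✗
d: successors {e}; ¬p there: e:T. ✓
e: successors {a, h}; ¬p there: a:T, h:F. ✗
h: successors {a}; ¬p there: a:T. ✓
Satisfying worlds: {d, h}.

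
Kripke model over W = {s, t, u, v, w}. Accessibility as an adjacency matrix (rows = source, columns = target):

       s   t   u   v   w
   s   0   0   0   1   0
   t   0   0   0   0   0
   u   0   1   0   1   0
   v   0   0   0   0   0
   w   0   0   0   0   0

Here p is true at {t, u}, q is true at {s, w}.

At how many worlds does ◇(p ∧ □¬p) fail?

4

s: successors {v}; p ∧ □¬p there: v:F. ✗
t: no successors, so ◇(p ∧ □¬p) fails. ✗
u: successors {t, v}; p ∧ □¬p there: t:T, v:F. ✓
v: no successors, so ◇(p ∧ □¬p) fails. ✗
w: no successors, so ◇(p ∧ □¬p) fails. ✗
Satisfying worlds: {u}.
So ◇(p ∧ □¬p) fails at the other 4 worlds.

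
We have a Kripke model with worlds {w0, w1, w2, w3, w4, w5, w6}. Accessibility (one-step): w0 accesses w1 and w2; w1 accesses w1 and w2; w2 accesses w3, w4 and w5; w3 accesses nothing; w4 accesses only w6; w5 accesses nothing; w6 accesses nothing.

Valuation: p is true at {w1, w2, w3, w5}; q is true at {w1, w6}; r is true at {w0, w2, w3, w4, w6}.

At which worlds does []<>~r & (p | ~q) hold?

{w0, w1, w3, w5}

w0: []<>~r is T, p | ~q is T. ✓
w1: []<>~r is T, p | ~q is T. ✓
w2: []<>~r is F, p | ~q is T. ✗
w3: []<>~r is T, p | ~q is T. ✓
w4: []<>~r is F, p | ~q is T. ✗
w5: []<>~r is T, p | ~q is T. ✓
w6: []<>~r is T, p | ~q is F. ✗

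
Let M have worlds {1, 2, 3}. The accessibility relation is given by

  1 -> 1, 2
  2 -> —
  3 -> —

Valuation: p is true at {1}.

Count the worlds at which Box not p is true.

2

1: successors {1, 2}; not p there: 1:F, 2:T. ✗
2: no successors, so Box not p holds vacuously. ✓
3: no successors, so Box not p holds vacuously. ✓
Satisfying worlds: {2, 3}.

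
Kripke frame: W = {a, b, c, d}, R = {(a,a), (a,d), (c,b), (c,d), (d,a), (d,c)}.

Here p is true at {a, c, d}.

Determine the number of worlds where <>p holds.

a: successors {a, d}; p there: a:T, d:T. ✓
b: no successors, so <>p fails. ✗
c: successors {b, d}; p there: b:F, d:T. ✓
d: successors {a, c}; p there: a:T, c:T. ✓
Satisfying worlds: {a, c, d}.

3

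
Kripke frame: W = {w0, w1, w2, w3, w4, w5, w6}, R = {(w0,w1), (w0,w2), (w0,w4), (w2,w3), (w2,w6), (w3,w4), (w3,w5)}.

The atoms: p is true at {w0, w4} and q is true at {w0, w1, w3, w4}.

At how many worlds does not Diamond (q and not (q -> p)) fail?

w0: Diamond (q and not (q -> p)) is T. ✗
w1: Diamond (q and not (q -> p)) is F. ✓
w2: Diamond (q and not (q -> p)) is T. ✗
w3: Diamond (q and not (q -> p)) is F. ✓
w4: Diamond (q and not (q -> p)) is F. ✓
w5: Diamond (q and not (q -> p)) is F. ✓
w6: Diamond (q and not (q -> p)) is F. ✓
Satisfying worlds: {w1, w3, w4, w5, w6}.
So not Diamond (q and not (q -> p)) fails at the other 2 worlds.

2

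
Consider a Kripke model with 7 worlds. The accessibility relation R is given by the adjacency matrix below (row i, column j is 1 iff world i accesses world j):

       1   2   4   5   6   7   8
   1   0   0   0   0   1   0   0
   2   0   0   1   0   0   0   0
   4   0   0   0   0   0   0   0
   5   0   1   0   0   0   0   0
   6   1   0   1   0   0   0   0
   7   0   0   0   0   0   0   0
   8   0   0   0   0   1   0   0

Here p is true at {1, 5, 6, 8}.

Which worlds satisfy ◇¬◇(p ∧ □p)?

1: successors {6}; ¬◇(p ∧ □p) there: 6:F. ✗
2: successors {4}; ¬◇(p ∧ □p) there: 4:T. ✓
4: no successors, so ◇¬◇(p ∧ □p) fails. ✗
5: successors {2}; ¬◇(p ∧ □p) there: 2:T. ✓
6: successors {1, 4}; ¬◇(p ∧ □p) there: 1:T, 4:T. ✓
7: no successors, so ◇¬◇(p ∧ □p) fails. ✗
8: successors {6}; ¬◇(p ∧ □p) there: 6:F. ✗

{2, 5, 6}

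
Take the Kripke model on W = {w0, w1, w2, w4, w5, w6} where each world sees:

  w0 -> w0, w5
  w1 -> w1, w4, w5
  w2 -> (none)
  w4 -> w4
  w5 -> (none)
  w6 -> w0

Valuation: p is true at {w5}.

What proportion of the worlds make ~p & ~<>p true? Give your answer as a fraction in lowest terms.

w0: ~p is T, ~<>p is F. ✗
w1: ~p is T, ~<>p is F. ✗
w2: ~p is T, ~<>p is T. ✓
w4: ~p is T, ~<>p is T. ✓
w5: ~p is F, ~<>p is T. ✗
w6: ~p is T, ~<>p is T. ✓
That's 3 of 6 worlds, so 3/6 = 1/2.

1/2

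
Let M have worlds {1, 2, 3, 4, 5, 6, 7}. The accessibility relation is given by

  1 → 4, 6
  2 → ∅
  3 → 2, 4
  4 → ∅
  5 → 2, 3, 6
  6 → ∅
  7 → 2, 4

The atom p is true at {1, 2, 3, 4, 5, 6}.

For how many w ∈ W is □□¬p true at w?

1: successors {4, 6}; □¬p there: 4:T, 6:T. ✓
2: no successors, so □□¬p holds vacuously. ✓
3: successors {2, 4}; □¬p there: 2:T, 4:T. ✓
4: no successors, so □□¬p holds vacuously. ✓
5: successors {2, 3, 6}; □¬p there: 2:T, 3:F, 6:T. ✗
6: no successors, so □□¬p holds vacuously. ✓
7: successors {2, 4}; □¬p there: 2:T, 4:T. ✓
Satisfying worlds: {1, 2, 3, 4, 6, 7}.

6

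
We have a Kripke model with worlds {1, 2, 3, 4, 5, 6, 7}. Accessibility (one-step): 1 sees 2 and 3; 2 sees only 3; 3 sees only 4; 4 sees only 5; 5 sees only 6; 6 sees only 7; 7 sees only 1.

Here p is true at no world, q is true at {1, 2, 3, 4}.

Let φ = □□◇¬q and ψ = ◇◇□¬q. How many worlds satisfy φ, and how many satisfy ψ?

3 and 4

For □□◇¬q:
1: successors {2, 3}; □◇¬q there: 2:F, 3:T. ✗
2: successors {3}; □◇¬q there: 3:T. ✓
3: successors {4}; □◇¬q there: 4:T. ✓
4: successors {5}; □◇¬q there: 5:T. ✓
5: successors {6}; □◇¬q there: 6:F. ✗
6: successors {7}; □◇¬q there: 7:F. ✗
7: successors {1}; □◇¬q there: 1:F. ✗
— 3 worlds.
For ◇◇□¬q:
1: successors {2, 3}; ◇□¬q there: 2:F, 3:T. ✓
2: successors {3}; ◇□¬q there: 3:T. ✓
3: successors {4}; ◇□¬q there: 4:T. ✓
4: successors {5}; ◇□¬q there: 5:T. ✓
5: successors {6}; ◇□¬q there: 6:F. ✗
6: successors {7}; ◇□¬q there: 7:F. ✗
7: successors {1}; ◇□¬q there: 1:F. ✗
— 4 worlds.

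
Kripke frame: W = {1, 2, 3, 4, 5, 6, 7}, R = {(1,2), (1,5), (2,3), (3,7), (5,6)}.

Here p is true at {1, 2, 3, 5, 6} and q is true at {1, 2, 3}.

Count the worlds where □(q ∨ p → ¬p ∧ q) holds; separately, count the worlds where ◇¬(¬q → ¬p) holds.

4 and 2

For □(q ∨ p → ¬p ∧ q):
1: successors {2, 5}; q ∨ p → ¬p ∧ q there: 2:F, 5:F. ✗
2: successors {3}; q ∨ p → ¬p ∧ q there: 3:F. ✗
3: successors {7}; q ∨ p → ¬p ∧ q there: 7:T. ✓
4: no successors, so □(q ∨ p → ¬p ∧ q) holds vacuously. ✓
5: successors {6}; q ∨ p → ¬p ∧ q there: 6:F. ✗
6: no successors, so □(q ∨ p → ¬p ∧ q) holds vacuously. ✓
7: no successors, so □(q ∨ p → ¬p ∧ q) holds vacuously. ✓
— 4 worlds.
For ◇¬(¬q → ¬p):
1: successors {2, 5}; ¬(¬q → ¬p) there: 2:F, 5:T. ✓
2: successors {3}; ¬(¬q → ¬p) there: 3:F. ✗
3: successors {7}; ¬(¬q → ¬p) there: 7:F. ✗
4: no successors, so ◇¬(¬q → ¬p) fails. ✗
5: successors {6}; ¬(¬q → ¬p) there: 6:T. ✓
6: no successors, so ◇¬(¬q → ¬p) fails. ✗
7: no successors, so ◇¬(¬q → ¬p) fails. ✗
— 2 worlds.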